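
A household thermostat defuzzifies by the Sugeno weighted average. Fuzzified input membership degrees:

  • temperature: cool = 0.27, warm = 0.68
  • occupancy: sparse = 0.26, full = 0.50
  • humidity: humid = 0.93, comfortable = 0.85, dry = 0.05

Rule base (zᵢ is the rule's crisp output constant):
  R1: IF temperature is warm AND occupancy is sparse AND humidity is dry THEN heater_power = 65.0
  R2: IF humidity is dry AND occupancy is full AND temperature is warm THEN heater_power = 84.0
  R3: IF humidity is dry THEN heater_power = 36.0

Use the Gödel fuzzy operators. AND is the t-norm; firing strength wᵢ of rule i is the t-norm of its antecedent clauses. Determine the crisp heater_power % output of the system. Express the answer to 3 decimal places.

R1 (z=65.0): warm=0.68, sparse=0.26, dry=0.05; AND[min(a, b)] → w = 0.05
R2 (z=84.0): dry=0.05, full=0.50, warm=0.68; AND[min(a, b)] → w = 0.05
R3 (z=36.0): dry=0.05 → w = 0.05
Weighted average = (0.05·65.0 + 0.05·84.0 + 0.05·36.0) / (0.05 + 0.05 + 0.05)
  = 9.2500 / 0.1500 = 61.667

61.667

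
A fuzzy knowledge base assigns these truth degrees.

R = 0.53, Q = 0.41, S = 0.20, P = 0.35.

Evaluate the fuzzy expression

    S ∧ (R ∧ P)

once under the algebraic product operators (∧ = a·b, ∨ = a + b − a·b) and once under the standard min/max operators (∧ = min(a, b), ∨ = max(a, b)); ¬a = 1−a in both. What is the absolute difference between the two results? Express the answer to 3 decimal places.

Under algebraic product:
  R ∧ P = a·b on (0.5300, 0.3500) = 0.1855
  S ∧ (R ∧ P) = a·b on (0.2000, 0.1855) = 0.0371
  → value = 0.0371
Under standard min/max:
  R ∧ P = min(a, b) on (0.53, 0.35) = 0.35
  S ∧ (R ∧ P) = min(a, b) on (0.20, 0.35) = 0.20
  → value = 0.2000
|0.0371 − 0.2000| = 0.163

0.163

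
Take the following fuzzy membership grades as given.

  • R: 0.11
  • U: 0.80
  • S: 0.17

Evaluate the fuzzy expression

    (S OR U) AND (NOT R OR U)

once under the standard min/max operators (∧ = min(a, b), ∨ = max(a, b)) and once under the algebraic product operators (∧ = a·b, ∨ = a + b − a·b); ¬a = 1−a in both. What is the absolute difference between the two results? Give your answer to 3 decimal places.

0.016

Under standard min/max:
  S OR U = max(a, b) on (0.17, 0.80) = 0.80
  NOT R = 1 − 0.11 = 0.89
  NOT R OR U = max(a, b) on (0.89, 0.80) = 0.89
  (S OR U) AND (NOT R OR U) = min(a, b) on (0.80, 0.89) = 0.80
  → value = 0.8000
Under algebraic product:
  S OR U = a + b − a·b on (0.1700, 0.8000) = 0.8340
  NOT R = 1 − 0.1100 = 0.8900
  NOT R OR U = a + b − a·b on (0.8900, 0.8000) = 0.9780
  (S OR U) AND (NOT R OR U) = a·b on (0.8340, 0.9780) = 0.8157
  → value = 0.8157
|0.8000 − 0.8157| = 0.016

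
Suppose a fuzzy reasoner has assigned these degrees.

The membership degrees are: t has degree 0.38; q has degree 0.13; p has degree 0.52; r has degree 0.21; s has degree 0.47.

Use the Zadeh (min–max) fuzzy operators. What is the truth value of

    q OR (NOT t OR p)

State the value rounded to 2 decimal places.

0.62

NOT t = 1 − 0.38 = 0.62
NOT t OR p = max(a, b) on (0.62, 0.52) = 0.62
q OR (NOT t OR p) = max(a, b) on (0.13, 0.62) = 0.62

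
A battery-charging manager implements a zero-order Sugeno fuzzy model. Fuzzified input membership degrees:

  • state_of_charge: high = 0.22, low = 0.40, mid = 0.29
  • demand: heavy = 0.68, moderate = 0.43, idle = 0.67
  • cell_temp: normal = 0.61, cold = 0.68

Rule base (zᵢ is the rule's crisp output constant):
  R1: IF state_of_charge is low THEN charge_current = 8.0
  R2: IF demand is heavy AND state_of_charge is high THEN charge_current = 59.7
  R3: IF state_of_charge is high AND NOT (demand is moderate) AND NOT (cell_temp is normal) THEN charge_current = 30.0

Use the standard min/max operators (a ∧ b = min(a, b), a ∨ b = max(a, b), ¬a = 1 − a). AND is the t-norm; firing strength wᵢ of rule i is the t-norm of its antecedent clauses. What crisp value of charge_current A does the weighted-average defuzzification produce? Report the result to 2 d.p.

27.30

R1 (z=8.0): low=0.40 → w = 0.40
R2 (z=59.7): heavy=0.68, high=0.22; AND[min(a, b)] → w = 0.22
R3 (z=30.0): high=0.22, ¬moderate=1−0.43=0.57, ¬normal=1−0.61=0.39; AND[min(a, b)] → w = 0.22
Weighted average = (0.40·8.0 + 0.22·59.7 + 0.22·30.0) / (0.40 + 0.22 + 0.22)
  = 22.9340 / 0.8400 = 27.30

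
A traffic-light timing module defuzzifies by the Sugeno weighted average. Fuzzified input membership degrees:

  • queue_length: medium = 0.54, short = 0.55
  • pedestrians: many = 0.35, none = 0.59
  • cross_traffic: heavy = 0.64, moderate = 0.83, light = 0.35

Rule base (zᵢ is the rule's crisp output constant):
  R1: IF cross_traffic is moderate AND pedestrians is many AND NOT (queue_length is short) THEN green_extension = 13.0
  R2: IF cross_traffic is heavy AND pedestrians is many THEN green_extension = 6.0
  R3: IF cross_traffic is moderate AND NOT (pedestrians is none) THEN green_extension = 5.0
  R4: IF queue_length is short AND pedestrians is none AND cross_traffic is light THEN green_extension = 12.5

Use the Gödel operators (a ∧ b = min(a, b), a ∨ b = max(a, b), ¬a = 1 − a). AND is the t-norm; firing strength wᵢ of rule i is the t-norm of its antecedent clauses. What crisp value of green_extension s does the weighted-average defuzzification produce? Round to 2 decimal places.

8.96

R1 (z=13.0): moderate=0.83, many=0.35, ¬short=1−0.55=0.45; AND[min(a, b)] → w = 0.35
R2 (z=6.0): heavy=0.64, many=0.35; AND[min(a, b)] → w = 0.35
R3 (z=5.0): moderate=0.83, ¬none=1−0.59=0.41; AND[min(a, b)] → w = 0.41
R4 (z=12.5): short=0.55, none=0.59, light=0.35; AND[min(a, b)] → w = 0.35
Weighted average = (0.35·13.0 + 0.35·6.0 + 0.41·5.0 + 0.35·12.5) / (0.35 + 0.35 + 0.41 + 0.35)
  = 13.0750 / 1.4600 = 8.96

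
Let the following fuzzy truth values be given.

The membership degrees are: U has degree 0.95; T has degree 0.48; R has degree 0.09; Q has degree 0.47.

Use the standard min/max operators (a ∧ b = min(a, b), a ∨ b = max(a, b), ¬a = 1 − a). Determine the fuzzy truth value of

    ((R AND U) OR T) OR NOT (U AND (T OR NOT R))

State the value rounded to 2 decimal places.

0.48

R AND U = min(a, b) on (0.09, 0.95) = 0.09
(R AND U) OR T = max(a, b) on (0.09, 0.48) = 0.48
NOT R = 1 − 0.09 = 0.91
T OR NOT R = max(a, b) on (0.48, 0.91) = 0.91
U AND (T OR NOT R) = min(a, b) on (0.95, 0.91) = 0.91
NOT (U AND (T OR NOT R)) = 1 − 0.91 = 0.09
((R AND U) OR T) OR NOT (U AND (T OR NOT R)) = max(a, b) on (0.48, 0.09) = 0.48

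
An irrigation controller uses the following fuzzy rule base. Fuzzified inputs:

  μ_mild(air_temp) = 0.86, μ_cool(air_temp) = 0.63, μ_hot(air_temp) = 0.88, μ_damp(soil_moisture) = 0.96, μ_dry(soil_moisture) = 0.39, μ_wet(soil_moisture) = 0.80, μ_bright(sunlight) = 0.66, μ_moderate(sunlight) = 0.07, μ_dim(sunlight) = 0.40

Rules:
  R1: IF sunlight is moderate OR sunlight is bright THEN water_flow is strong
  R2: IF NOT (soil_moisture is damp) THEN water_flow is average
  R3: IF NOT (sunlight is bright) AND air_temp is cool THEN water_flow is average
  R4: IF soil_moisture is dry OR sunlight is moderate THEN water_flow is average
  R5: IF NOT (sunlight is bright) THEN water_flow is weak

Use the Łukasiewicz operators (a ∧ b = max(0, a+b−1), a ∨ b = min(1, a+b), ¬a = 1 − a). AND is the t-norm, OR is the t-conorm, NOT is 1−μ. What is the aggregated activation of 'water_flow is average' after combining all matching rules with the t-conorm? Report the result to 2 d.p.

0.50

R1: moderate=0.07, bright=0.66; OR[min(1, a+b)] → w = 0.73
R2: ¬damp=1−0.96=0.04 → w = 0.04
R3: ¬bright=1−0.66=0.34, cool=0.63; AND[max(0, a+b−1)] → w = 0.00
R4: dry=0.39, moderate=0.07; OR[min(1, a+b)] → w = 0.46
R5: ¬bright=1−0.66=0.34 → w = 0.34
Rules with consequent 'average': {R2, R3, R4} → strengths 0.04, 0.00, 0.46
Aggregate via t-conorm [min(1, a+b)]: 0.50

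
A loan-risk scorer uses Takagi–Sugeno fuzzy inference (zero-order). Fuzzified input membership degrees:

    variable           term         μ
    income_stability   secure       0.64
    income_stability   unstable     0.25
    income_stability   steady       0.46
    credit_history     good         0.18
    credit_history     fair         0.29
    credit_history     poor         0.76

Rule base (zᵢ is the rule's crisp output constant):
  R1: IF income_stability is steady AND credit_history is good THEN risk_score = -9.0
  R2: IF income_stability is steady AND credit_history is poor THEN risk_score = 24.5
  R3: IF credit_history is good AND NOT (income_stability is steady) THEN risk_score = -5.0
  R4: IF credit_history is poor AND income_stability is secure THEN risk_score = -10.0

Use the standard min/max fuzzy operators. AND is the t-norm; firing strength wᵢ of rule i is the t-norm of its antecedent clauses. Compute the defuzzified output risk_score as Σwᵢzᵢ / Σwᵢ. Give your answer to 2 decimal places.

R1 (z=-9.0): steady=0.46, good=0.18; AND[min(a, b)] → w = 0.18
R2 (z=24.5): steady=0.46, poor=0.76; AND[min(a, b)] → w = 0.46
R3 (z=-5.0): good=0.18, ¬steady=1−0.46=0.54; AND[min(a, b)] → w = 0.18
R4 (z=-10.0): poor=0.76, secure=0.64; AND[min(a, b)] → w = 0.64
Weighted average = (0.18·-9.0 + 0.46·24.5 + 0.18·-5.0 + 0.64·-10.0) / (0.18 + 0.46 + 0.18 + 0.64)
  = 2.3500 / 1.4600 = 1.61

1.61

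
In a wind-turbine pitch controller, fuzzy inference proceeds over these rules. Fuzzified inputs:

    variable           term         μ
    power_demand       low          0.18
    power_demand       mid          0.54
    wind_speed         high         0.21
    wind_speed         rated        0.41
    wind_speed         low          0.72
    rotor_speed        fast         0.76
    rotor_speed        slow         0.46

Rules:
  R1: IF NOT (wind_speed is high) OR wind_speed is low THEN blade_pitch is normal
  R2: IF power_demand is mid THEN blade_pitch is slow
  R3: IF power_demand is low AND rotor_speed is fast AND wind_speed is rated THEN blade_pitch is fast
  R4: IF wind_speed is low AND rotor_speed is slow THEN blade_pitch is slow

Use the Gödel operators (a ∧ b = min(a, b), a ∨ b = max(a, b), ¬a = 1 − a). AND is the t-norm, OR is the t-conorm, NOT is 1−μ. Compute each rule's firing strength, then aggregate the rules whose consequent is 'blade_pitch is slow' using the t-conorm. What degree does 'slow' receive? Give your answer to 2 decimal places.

R1: ¬high=1−0.21=0.79, low=0.72; OR[max(a, b)] → w = 0.79
R2: mid=0.54 → w = 0.54
R3: low=0.18, fast=0.76, rated=0.41; AND[min(a, b)] → w = 0.18
R4: low=0.72, slow=0.46; AND[min(a, b)] → w = 0.46
Rules with consequent 'slow': {R2, R4} → strengths 0.54, 0.46
Aggregate via t-conorm [max(a, b)]: 0.54

0.54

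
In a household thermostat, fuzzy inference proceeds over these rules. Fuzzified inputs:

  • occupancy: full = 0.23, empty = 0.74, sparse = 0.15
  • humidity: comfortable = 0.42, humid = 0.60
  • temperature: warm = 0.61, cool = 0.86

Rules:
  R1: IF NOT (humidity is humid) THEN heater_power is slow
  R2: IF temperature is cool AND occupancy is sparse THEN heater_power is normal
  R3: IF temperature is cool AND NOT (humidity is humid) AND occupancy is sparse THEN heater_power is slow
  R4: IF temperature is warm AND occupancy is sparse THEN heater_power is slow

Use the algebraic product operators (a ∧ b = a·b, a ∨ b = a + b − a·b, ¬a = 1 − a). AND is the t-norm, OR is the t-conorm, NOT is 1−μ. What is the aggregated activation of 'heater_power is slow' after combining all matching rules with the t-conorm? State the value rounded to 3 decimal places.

R1: ¬humid=1−0.60=0.40 → w = 0.4000
R2: cool=0.86, sparse=0.15; AND[a·b] → w = 0.1290
R3: cool=0.86, ¬humid=1−0.60=0.40, sparse=0.15; AND[a·b] → w = 0.0516
R4: warm=0.61, sparse=0.15; AND[a·b] → w = 0.0915
Rules with consequent 'slow': {R1, R3, R4} → strengths 0.4000, 0.0516, 0.0915
Aggregate via t-conorm [a + b − a·b]: 0.4830

0.483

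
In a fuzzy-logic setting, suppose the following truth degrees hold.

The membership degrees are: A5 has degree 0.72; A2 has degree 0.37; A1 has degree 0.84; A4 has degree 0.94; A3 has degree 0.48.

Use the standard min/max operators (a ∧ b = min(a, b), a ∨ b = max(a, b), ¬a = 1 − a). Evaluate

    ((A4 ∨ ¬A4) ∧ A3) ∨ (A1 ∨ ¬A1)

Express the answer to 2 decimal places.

0.84

¬A4 = 1 − 0.94 = 0.06
A4 ∨ ¬A4 = max(a, b) on (0.94, 0.06) = 0.94
(A4 ∨ ¬A4) ∧ A3 = min(a, b) on (0.94, 0.48) = 0.48
¬A1 = 1 − 0.84 = 0.16
A1 ∨ ¬A1 = max(a, b) on (0.84, 0.16) = 0.84
((A4 ∨ ¬A4) ∧ A3) ∨ (A1 ∨ ¬A1) = max(a, b) on (0.48, 0.84) = 0.84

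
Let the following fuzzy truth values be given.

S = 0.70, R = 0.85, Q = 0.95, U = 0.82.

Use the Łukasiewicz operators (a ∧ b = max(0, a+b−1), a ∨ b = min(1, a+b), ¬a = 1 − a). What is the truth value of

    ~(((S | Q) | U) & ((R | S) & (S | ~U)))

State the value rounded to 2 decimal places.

S | Q = min(1, a+b) on (0.70, 0.95) = 1.00
(S | Q) | U = min(1, a+b) on (1.00, 0.82) = 1.00
R | S = min(1, a+b) on (0.85, 0.70) = 1.00
~U = 1 − 0.82 = 0.18
S | ~U = min(1, a+b) on (0.70, 0.18) = 0.88
(R | S) & (S | ~U) = max(0, a+b−1) on (1.00, 0.88) = 0.88
((S | Q) | U) & ((R | S) & (S | ~U)) = max(0, a+b−1) on (1.00, 0.88) = 0.88
~(((S | Q) | U) & ((R | S) & (S | ~U))) = 1 − 0.88 = 0.12

0.12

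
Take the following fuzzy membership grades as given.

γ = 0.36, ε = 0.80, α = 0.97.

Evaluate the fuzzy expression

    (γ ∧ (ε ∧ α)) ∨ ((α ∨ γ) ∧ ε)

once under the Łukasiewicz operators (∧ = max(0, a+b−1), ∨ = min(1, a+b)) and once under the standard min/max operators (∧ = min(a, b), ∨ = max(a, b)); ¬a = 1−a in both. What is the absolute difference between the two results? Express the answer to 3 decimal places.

Under Łukasiewicz:
  ε ∧ α = max(0, a+b−1) on (0.80, 0.97) = 0.77
  γ ∧ (ε ∧ α) = max(0, a+b−1) on (0.36, 0.77) = 0.13
  α ∨ γ = min(1, a+b) on (0.97, 0.36) = 1.00
  (α ∨ γ) ∧ ε = max(0, a+b−1) on (1.00, 0.80) = 0.80
  (γ ∧ (ε ∧ α)) ∨ ((α ∨ γ) ∧ ε) = min(1, a+b) on (0.13, 0.80) = 0.93
  → value = 0.9300
Under standard min/max:
  ε ∧ α = min(a, b) on (0.80, 0.97) = 0.80
  γ ∧ (ε ∧ α) = min(a, b) on (0.36, 0.80) = 0.36
  α ∨ γ = max(a, b) on (0.97, 0.36) = 0.97
  (α ∨ γ) ∧ ε = min(a, b) on (0.97, 0.80) = 0.80
  (γ ∧ (ε ∧ α)) ∨ ((α ∨ γ) ∧ ε) = max(a, b) on (0.36, 0.80) = 0.80
  → value = 0.8000
|0.9300 − 0.8000| = 0.130

0.130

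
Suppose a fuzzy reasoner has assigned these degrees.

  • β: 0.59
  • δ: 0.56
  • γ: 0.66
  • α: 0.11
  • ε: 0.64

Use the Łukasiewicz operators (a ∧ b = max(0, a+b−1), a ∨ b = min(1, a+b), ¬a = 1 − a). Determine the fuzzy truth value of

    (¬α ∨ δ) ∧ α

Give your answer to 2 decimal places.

0.11

¬α = 1 − 0.11 = 0.89
¬α ∨ δ = min(1, a+b) on (0.89, 0.56) = 1.00
(¬α ∨ δ) ∧ α = max(0, a+b−1) on (1.00, 0.11) = 0.11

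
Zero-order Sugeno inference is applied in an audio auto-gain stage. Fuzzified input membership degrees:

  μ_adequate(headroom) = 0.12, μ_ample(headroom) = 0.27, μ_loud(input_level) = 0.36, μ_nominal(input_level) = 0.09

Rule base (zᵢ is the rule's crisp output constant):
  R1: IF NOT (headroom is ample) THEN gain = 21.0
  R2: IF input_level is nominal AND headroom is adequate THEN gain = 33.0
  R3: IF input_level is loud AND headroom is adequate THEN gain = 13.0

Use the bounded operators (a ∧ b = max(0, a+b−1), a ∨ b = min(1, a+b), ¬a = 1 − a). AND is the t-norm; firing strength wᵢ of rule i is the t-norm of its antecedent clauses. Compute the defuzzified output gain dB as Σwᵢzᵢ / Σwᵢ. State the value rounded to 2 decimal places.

R1 (z=21.0): ¬ample=1−0.27=0.73 → w = 0.73
R2 (z=33.0): nominal=0.09, adequate=0.12; AND[max(0, a+b−1)] → w = 0.00
R3 (z=13.0): loud=0.36, adequate=0.12; AND[max(0, a+b−1)] → w = 0.00
Weighted average = (0.73·21.0 + 0.00·33.0 + 0.00·13.0) / (0.73 + 0.00 + 0.00)
  = 15.3300 / 0.7300 = 21.00

21.00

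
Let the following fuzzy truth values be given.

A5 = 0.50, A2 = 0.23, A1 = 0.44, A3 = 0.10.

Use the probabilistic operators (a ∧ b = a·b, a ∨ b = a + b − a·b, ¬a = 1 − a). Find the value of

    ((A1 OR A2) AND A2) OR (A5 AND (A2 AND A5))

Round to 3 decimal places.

0.181

A1 OR A2 = a + b − a·b on (0.4400, 0.2300) = 0.5688
(A1 OR A2) AND A2 = a·b on (0.5688, 0.2300) = 0.1308
A2 AND A5 = a·b on (0.2300, 0.5000) = 0.1150
A5 AND (A2 AND A5) = a·b on (0.5000, 0.1150) = 0.0575
((A1 OR A2) AND A2) OR (A5 AND (A2 AND A5)) = a + b − a·b on (0.1308, 0.0575) = 0.1808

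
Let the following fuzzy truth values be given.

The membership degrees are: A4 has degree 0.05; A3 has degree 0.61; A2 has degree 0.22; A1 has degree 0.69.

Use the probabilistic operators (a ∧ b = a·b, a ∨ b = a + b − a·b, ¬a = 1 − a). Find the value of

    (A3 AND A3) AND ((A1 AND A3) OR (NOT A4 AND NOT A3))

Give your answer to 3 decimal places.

A3 AND A3 = a·b on (0.6100, 0.6100) = 0.3721
A1 AND A3 = a·b on (0.6900, 0.6100) = 0.4209
NOT A4 = 1 − 0.0500 = 0.9500
NOT A3 = 1 − 0.6100 = 0.3900
NOT A4 AND NOT A3 = a·b on (0.9500, 0.3900) = 0.3705
(A1 AND A3) OR (NOT A4 AND NOT A3) = a + b − a·b on (0.4209, 0.3705) = 0.6355
(A3 AND A3) AND ((A1 AND A3) OR (NOT A4 AND NOT A3)) = a·b on (0.3721, 0.6355) = 0.2365

0.236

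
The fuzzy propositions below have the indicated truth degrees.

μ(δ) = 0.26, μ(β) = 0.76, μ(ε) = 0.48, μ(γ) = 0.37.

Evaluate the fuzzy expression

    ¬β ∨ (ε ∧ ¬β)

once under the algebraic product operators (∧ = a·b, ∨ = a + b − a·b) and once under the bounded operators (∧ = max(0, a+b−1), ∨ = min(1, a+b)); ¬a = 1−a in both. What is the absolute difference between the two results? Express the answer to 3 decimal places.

Under algebraic product:
  ¬β = 1 − 0.7600 = 0.2400
  ¬β = 1 − 0.7600 = 0.2400
  ε ∧ ¬β = a·b on (0.4800, 0.2400) = 0.1152
  ¬β ∨ (ε ∧ ¬β) = a + b − a·b on (0.2400, 0.1152) = 0.3276
  → value = 0.3276
Under bounded:
  ¬β = 1 − 0.76 = 0.24
  ¬β = 1 − 0.76 = 0.24
  ε ∧ ¬β = max(0, a+b−1) on (0.48, 0.24) = 0.00
  ¬β ∨ (ε ∧ ¬β) = min(1, a+b) on (0.24, 0.00) = 0.24
  → value = 0.2400
|0.3276 − 0.2400| = 0.088

0.088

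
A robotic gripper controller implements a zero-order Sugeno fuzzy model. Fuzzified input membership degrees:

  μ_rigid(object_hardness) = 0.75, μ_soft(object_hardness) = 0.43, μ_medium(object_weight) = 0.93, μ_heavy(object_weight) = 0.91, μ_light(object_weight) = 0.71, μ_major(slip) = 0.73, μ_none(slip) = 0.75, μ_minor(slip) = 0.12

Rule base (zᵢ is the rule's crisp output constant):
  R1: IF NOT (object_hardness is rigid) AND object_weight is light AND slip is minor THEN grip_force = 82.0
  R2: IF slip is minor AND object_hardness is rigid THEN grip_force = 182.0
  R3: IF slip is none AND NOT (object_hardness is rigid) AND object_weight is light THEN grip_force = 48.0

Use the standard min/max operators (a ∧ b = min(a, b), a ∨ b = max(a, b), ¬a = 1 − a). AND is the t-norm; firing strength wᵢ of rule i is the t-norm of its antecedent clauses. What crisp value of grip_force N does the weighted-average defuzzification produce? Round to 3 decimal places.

89.143

R1 (z=82.0): ¬rigid=1−0.75=0.25, light=0.71, minor=0.12; AND[min(a, b)] → w = 0.12
R2 (z=182.0): minor=0.12, rigid=0.75; AND[min(a, b)] → w = 0.12
R3 (z=48.0): none=0.75, ¬rigid=1−0.75=0.25, light=0.71; AND[min(a, b)] → w = 0.25
Weighted average = (0.12·82.0 + 0.12·182.0 + 0.25·48.0) / (0.12 + 0.12 + 0.25)
  = 43.6800 / 0.4900 = 89.143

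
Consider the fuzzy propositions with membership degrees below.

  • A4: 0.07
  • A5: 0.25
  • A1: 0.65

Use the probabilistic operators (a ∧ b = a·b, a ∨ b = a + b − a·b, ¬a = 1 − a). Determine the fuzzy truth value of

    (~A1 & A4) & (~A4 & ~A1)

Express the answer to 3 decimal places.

~A1 = 1 − 0.6500 = 0.3500
~A1 & A4 = a·b on (0.3500, 0.0700) = 0.0245
~A4 = 1 − 0.0700 = 0.9300
~A1 = 1 − 0.6500 = 0.3500
~A4 & ~A1 = a·b on (0.9300, 0.3500) = 0.3255
(~A1 & A4) & (~A4 & ~A1) = a·b on (0.0245, 0.3255) = 0.0080

0.008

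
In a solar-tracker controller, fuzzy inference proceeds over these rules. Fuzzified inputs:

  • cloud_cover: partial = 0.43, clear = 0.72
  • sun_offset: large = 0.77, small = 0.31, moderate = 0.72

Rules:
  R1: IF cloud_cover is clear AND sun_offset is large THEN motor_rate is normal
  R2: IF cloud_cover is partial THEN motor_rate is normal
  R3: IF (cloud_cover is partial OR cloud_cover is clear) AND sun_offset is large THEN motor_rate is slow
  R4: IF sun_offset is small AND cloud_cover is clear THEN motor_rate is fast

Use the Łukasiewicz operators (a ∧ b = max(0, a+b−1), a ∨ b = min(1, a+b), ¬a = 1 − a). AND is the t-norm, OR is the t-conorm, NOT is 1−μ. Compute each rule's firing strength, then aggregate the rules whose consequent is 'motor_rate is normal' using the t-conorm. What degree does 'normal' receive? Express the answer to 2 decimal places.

0.92

R1: clear=0.72, large=0.77; AND[max(0, a+b−1)] → w = 0.49
R2: partial=0.43 → w = 0.43
R3: (partial=0.43 OR clear=0.72) = 1.00; AND[max(0, a+b−1)] with large=0.77 → w = 0.77
R4: small=0.31, clear=0.72; AND[max(0, a+b−1)] → w = 0.03
Rules with consequent 'normal': {R1, R2} → strengths 0.49, 0.43
Aggregate via t-conorm [min(1, a+b)]: 0.92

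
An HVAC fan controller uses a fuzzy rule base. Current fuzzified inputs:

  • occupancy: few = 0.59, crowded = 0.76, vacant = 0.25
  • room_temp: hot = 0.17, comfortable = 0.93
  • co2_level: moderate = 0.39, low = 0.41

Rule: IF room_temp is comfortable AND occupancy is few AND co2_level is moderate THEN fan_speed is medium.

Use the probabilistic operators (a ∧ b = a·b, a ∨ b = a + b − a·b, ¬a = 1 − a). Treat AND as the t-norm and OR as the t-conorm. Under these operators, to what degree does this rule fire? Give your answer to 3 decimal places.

0.214

firing strength: comfortable=0.93, few=0.59, moderate=0.39; AND[a·b] → w = 0.2140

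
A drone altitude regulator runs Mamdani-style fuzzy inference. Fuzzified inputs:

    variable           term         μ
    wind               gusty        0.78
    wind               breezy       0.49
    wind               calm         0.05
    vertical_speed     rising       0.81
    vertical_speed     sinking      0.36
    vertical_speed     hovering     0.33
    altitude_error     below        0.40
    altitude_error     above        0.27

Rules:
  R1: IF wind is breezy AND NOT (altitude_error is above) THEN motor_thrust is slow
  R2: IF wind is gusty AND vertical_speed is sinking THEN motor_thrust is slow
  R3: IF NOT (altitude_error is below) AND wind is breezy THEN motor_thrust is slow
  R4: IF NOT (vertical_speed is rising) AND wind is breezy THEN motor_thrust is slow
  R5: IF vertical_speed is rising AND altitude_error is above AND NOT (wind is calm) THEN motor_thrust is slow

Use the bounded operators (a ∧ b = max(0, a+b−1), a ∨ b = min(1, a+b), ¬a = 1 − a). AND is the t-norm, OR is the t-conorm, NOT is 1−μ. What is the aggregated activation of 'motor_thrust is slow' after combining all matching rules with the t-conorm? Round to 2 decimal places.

0.48

R1: breezy=0.49, ¬above=1−0.27=0.73; AND[max(0, a+b−1)] → w = 0.22
R2: gusty=0.78, sinking=0.36; AND[max(0, a+b−1)] → w = 0.14
R3: ¬below=1−0.40=0.60, breezy=0.49; AND[max(0, a+b−1)] → w = 0.09
R4: ¬rising=1−0.81=0.19, breezy=0.49; AND[max(0, a+b−1)] → w = 0.00
R5: rising=0.81, above=0.27, ¬calm=1−0.05=0.95; AND[max(0, a+b−1)] → w = 0.03
Rules with consequent 'slow': {R1, R2, R3, R4, R5} → strengths 0.22, 0.14, 0.09, 0.00, 0.03
Aggregate via t-conorm [min(1, a+b)]: 0.48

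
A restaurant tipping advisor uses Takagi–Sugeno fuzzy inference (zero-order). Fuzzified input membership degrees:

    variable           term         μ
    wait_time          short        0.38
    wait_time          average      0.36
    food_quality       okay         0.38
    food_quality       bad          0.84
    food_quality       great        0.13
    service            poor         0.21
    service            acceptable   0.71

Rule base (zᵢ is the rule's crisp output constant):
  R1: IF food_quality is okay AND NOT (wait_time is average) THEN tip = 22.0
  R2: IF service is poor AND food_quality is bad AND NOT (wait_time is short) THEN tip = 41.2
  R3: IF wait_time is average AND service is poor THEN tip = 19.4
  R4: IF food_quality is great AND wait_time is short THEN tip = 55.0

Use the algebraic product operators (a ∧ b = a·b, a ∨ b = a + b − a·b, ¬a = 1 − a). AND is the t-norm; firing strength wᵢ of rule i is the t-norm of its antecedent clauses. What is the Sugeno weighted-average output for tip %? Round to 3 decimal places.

R1 (z=22.0): okay=0.38, ¬average=1−0.36=0.64; AND[a·b] → w = 0.2432
R2 (z=41.2): poor=0.21, bad=0.84, ¬short=1−0.38=0.62; AND[a·b] → w = 0.1094
R3 (z=19.4): average=0.36, poor=0.21; AND[a·b] → w = 0.0756
R4 (z=55.0): great=0.13, short=0.38; AND[a·b] → w = 0.0494
Weighted average = (0.2432·22.0 + 0.1094·41.2 + 0.0756·19.4 + 0.0494·55.0) / (0.2432 + 0.1094 + 0.0756 + 0.0494)
  = 14.0400 / 0.4776 = 29.399

29.399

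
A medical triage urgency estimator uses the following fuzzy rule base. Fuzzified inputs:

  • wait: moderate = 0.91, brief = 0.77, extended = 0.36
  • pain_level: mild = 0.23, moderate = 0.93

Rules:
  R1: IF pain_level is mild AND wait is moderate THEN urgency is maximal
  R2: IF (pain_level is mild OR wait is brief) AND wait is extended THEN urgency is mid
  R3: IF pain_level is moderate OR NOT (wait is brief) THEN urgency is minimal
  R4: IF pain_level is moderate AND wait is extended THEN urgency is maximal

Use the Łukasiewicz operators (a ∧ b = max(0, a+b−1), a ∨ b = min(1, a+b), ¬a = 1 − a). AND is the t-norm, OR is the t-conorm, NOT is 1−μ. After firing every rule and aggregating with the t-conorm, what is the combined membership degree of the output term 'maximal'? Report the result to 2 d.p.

R1: mild=0.23, moderate=0.91; AND[max(0, a+b−1)] → w = 0.14
R2: (mild=0.23 OR brief=0.77) = 1.00; AND[max(0, a+b−1)] with extended=0.36 → w = 0.36
R3: moderate=0.93, ¬brief=1−0.77=0.23; OR[min(1, a+b)] → w = 1.00
R4: moderate=0.93, extended=0.36; AND[max(0, a+b−1)] → w = 0.29
Rules with consequent 'maximal': {R1, R4} → strengths 0.14, 0.29
Aggregate via t-conorm [min(1, a+b)]: 0.43

0.43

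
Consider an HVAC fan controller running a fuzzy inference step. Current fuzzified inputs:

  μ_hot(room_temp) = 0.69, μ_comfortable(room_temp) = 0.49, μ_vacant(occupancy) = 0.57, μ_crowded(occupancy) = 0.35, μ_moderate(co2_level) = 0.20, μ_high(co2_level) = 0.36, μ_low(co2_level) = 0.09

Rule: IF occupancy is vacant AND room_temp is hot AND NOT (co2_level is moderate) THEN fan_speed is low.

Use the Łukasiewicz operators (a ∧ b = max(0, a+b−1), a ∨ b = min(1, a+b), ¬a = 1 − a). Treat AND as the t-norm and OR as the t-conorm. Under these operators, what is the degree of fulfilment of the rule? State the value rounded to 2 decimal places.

firing strength: vacant=0.57, hot=0.69, ¬moderate=1−0.20=0.80; AND[max(0, a+b−1)] → w = 0.06

0.06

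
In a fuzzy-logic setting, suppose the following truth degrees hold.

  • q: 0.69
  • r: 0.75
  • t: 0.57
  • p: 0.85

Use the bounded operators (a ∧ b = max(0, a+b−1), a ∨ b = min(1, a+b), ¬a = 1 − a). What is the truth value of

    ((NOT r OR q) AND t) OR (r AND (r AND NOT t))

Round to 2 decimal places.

NOT r = 1 − 0.75 = 0.25
NOT r OR q = min(1, a+b) on (0.25, 0.69) = 0.94
(NOT r OR q) AND t = max(0, a+b−1) on (0.94, 0.57) = 0.51
NOT t = 1 − 0.57 = 0.43
r AND NOT t = max(0, a+b−1) on (0.75, 0.43) = 0.18
r AND (r AND NOT t) = max(0, a+b−1) on (0.75, 0.18) = 0.00
((NOT r OR q) AND t) OR (r AND (r AND NOT t)) = min(1, a+b) on (0.51, 0.00) = 0.51

0.51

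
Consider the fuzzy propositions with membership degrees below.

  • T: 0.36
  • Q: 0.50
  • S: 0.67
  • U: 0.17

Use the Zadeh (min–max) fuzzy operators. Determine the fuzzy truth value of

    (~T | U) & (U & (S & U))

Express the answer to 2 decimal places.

~T = 1 − 0.36 = 0.64
~T | U = max(a, b) on (0.64, 0.17) = 0.64
S & U = min(a, b) on (0.67, 0.17) = 0.17
U & (S & U) = min(a, b) on (0.17, 0.17) = 0.17
(~T | U) & (U & (S & U)) = min(a, b) on (0.64, 0.17) = 0.17

0.17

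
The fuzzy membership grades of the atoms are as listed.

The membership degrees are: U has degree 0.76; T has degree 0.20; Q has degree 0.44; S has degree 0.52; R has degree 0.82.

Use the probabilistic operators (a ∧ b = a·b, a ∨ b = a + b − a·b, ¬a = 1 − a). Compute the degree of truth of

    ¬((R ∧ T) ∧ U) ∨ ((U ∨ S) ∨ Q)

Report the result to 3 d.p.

R ∧ T = a·b on (0.8200, 0.2000) = 0.1640
(R ∧ T) ∧ U = a·b on (0.1640, 0.7600) = 0.1246
¬((R ∧ T) ∧ U) = 1 − 0.1246 = 0.8754
U ∨ S = a + b − a·b on (0.7600, 0.5200) = 0.8848
(U ∨ S) ∨ Q = a + b − a·b on (0.8848, 0.4400) = 0.9355
¬((R ∧ T) ∧ U) ∨ ((U ∨ S) ∨ Q) = a + b − a·b on (0.8754, 0.9355) = 0.9920

0.992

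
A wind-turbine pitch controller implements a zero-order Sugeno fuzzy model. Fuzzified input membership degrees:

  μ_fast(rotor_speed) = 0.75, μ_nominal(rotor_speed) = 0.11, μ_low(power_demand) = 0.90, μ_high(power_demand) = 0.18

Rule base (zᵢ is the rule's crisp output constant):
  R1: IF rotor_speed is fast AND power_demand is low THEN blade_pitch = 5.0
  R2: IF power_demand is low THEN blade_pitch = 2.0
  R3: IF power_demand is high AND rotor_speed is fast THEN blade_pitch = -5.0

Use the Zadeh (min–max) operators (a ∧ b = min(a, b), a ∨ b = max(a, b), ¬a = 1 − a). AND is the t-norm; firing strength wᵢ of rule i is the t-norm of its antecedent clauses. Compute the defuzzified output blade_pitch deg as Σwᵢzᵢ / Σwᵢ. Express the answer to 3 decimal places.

2.541

R1 (z=5.0): fast=0.75, low=0.90; AND[min(a, b)] → w = 0.75
R2 (z=2.0): low=0.90 → w = 0.90
R3 (z=-5.0): high=0.18, fast=0.75; AND[min(a, b)] → w = 0.18
Weighted average = (0.75·5.0 + 0.90·2.0 + 0.18·-5.0) / (0.75 + 0.90 + 0.18)
  = 4.6500 / 1.8300 = 2.541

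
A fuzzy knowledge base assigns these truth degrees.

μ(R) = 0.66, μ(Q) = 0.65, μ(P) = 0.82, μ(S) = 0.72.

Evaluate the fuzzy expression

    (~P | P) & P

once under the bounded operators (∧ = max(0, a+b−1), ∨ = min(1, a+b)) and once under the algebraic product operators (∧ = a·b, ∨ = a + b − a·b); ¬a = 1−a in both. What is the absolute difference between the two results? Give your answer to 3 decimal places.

0.121

Under bounded:
  ~P = 1 − 0.82 = 0.18
  ~P | P = min(1, a+b) on (0.18, 0.82) = 1.00
  (~P | P) & P = max(0, a+b−1) on (1.00, 0.82) = 0.82
  → value = 0.8200
Under algebraic product:
  ~P = 1 − 0.8200 = 0.1800
  ~P | P = a + b − a·b on (0.1800, 0.8200) = 0.8524
  (~P | P) & P = a·b on (0.8524, 0.8200) = 0.6990
  → value = 0.6990
|0.8200 − 0.6990| = 0.121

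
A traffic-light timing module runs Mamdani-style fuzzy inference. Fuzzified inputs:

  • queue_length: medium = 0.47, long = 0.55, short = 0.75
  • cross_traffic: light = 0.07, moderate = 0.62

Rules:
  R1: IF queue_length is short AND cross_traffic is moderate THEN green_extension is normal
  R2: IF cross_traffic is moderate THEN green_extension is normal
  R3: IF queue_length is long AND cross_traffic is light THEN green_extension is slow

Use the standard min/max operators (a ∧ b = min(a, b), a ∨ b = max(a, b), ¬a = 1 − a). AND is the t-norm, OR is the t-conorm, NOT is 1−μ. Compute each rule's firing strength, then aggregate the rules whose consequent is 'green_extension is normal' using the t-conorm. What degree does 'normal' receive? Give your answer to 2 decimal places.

0.62

R1: short=0.75, moderate=0.62; AND[min(a, b)] → w = 0.62
R2: moderate=0.62 → w = 0.62
R3: long=0.55, light=0.07; AND[min(a, b)] → w = 0.07
Rules with consequent 'normal': {R1, R2} → strengths 0.62, 0.62
Aggregate via t-conorm [max(a, b)]: 0.62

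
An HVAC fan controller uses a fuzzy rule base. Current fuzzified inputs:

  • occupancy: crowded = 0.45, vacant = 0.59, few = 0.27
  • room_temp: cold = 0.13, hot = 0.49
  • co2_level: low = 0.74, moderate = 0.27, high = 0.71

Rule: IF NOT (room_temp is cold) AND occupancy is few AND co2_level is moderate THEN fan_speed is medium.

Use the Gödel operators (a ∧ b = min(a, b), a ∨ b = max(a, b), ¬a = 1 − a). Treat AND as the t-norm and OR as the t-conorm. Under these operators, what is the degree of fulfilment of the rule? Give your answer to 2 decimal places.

0.27

firing strength: ¬cold=1−0.13=0.87, few=0.27, moderate=0.27; AND[min(a, b)] → w = 0.27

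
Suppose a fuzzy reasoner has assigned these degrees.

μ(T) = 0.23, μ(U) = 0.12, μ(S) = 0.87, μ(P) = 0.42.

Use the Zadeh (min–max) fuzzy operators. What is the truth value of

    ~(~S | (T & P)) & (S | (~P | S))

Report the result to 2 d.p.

~S = 1 − 0.87 = 0.13
T & P = min(a, b) on (0.23, 0.42) = 0.23
~S | (T & P) = max(a, b) on (0.13, 0.23) = 0.23
~(~S | (T & P)) = 1 − 0.23 = 0.77
~P = 1 − 0.42 = 0.58
~P | S = max(a, b) on (0.58, 0.87) = 0.87
S | (~P | S) = max(a, b) on (0.87, 0.87) = 0.87
~(~S | (T & P)) & (S | (~P | S)) = min(a, b) on (0.77, 0.87) = 0.77

0.77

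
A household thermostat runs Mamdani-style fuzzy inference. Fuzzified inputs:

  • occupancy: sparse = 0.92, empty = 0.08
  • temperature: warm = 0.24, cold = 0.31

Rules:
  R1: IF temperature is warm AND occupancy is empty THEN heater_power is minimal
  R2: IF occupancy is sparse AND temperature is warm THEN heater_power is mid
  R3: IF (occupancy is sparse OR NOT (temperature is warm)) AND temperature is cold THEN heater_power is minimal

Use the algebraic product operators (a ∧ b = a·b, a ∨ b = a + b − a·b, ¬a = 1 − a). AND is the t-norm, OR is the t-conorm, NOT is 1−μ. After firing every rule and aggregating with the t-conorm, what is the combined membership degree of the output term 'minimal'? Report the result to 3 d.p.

0.317

R1: warm=0.24, empty=0.08; AND[a·b] → w = 0.0192
R2: sparse=0.92, warm=0.24; AND[a·b] → w = 0.2208
R3: (sparse=0.92 OR ¬warm=1−0.24=0.76) = 0.9808; AND[a·b] with cold=0.31 → w = 0.3040
Rules with consequent 'minimal': {R1, R3} → strengths 0.0192, 0.3040
Aggregate via t-conorm [a + b − a·b]: 0.3174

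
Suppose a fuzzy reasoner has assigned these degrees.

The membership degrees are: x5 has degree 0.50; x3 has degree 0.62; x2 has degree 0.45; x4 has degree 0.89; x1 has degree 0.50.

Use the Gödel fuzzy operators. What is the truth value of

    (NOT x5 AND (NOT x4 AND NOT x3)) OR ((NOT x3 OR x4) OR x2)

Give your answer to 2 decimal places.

0.89

NOT x5 = 1 − 0.50 = 0.50
NOT x4 = 1 − 0.89 = 0.11
NOT x3 = 1 − 0.62 = 0.38
NOT x4 AND NOT x3 = min(a, b) on (0.11, 0.38) = 0.11
NOT x5 AND (NOT x4 AND NOT x3) = min(a, b) on (0.50, 0.11) = 0.11
NOT x3 = 1 − 0.62 = 0.38
NOT x3 OR x4 = max(a, b) on (0.38, 0.89) = 0.89
(NOT x3 OR x4) OR x2 = max(a, b) on (0.89, 0.45) = 0.89
(NOT x5 AND (NOT x4 AND NOT x3)) OR ((NOT x3 OR x4) OR x2) = max(a, b) on (0.11, 0.89) = 0.89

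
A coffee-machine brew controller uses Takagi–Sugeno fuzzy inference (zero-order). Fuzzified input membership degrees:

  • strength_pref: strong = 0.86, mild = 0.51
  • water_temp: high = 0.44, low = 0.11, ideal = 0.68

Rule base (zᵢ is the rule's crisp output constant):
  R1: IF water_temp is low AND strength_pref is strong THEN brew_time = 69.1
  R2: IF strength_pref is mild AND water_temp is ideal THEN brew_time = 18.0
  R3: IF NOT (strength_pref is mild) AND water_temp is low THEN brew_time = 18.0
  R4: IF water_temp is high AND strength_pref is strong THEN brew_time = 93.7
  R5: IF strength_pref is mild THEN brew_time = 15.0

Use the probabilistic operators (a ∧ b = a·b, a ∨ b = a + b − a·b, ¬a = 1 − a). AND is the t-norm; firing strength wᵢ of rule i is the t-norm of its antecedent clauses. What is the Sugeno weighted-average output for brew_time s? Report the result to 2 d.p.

R1 (z=69.1): low=0.11, strong=0.86; AND[a·b] → w = 0.0946
R2 (z=18.0): mild=0.51, ideal=0.68; AND[a·b] → w = 0.3468
R3 (z=18.0): ¬mild=1−0.51=0.49, low=0.11; AND[a·b] → w = 0.0539
R4 (z=93.7): high=0.44, strong=0.86; AND[a·b] → w = 0.3784
R5 (z=15.0): mild=0.51 → w = 0.5100
Weighted average = (0.0946·69.1 + 0.3468·18.0 + 0.0539·18.0 + 0.3784·93.7 + 0.5100·15.0) / (0.0946 + 0.3468 + 0.0539 + 0.3784 + 0.5100)
  = 56.8555 / 1.3837 = 41.09

41.09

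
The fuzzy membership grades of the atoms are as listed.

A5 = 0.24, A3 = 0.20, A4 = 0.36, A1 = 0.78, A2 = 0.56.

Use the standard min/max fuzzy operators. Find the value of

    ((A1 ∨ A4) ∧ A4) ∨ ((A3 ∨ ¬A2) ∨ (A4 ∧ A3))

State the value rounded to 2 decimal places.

0.44

A1 ∨ A4 = max(a, b) on (0.78, 0.36) = 0.78
(A1 ∨ A4) ∧ A4 = min(a, b) on (0.78, 0.36) = 0.36
¬A2 = 1 − 0.56 = 0.44
A3 ∨ ¬A2 = max(a, b) on (0.20, 0.44) = 0.44
A4 ∧ A3 = min(a, b) on (0.36, 0.20) = 0.20
(A3 ∨ ¬A2) ∨ (A4 ∧ A3) = max(a, b) on (0.44, 0.20) = 0.44
((A1 ∨ A4) ∧ A4) ∨ ((A3 ∨ ¬A2) ∨ (A4 ∧ A3)) = max(a, b) on (0.36, 0.44) = 0.44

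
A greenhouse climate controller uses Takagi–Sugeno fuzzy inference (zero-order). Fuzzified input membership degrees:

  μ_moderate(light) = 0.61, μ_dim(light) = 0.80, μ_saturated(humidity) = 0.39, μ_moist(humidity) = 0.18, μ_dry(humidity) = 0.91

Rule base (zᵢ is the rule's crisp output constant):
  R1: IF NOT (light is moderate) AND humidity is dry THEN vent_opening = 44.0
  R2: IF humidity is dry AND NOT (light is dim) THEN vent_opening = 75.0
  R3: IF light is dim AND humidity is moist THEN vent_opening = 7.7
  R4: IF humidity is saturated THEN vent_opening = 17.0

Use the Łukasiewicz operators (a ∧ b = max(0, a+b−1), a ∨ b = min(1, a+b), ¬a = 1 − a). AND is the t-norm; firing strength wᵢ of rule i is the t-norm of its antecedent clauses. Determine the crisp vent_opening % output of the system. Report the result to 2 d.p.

R1 (z=44.0): ¬moderate=1−0.61=0.39, dry=0.91; AND[max(0, a+b−1)] → w = 0.30
R2 (z=75.0): dry=0.91, ¬dim=1−0.80=0.20; AND[max(0, a+b−1)] → w = 0.11
R3 (z=7.7): dim=0.80, moist=0.18; AND[max(0, a+b−1)] → w = 0.00
R4 (z=17.0): saturated=0.39 → w = 0.39
Weighted average = (0.30·44.0 + 0.11·75.0 + 0.00·7.7 + 0.39·17.0) / (0.30 + 0.11 + 0.00 + 0.39)
  = 28.0800 / 0.8000 = 35.10

35.10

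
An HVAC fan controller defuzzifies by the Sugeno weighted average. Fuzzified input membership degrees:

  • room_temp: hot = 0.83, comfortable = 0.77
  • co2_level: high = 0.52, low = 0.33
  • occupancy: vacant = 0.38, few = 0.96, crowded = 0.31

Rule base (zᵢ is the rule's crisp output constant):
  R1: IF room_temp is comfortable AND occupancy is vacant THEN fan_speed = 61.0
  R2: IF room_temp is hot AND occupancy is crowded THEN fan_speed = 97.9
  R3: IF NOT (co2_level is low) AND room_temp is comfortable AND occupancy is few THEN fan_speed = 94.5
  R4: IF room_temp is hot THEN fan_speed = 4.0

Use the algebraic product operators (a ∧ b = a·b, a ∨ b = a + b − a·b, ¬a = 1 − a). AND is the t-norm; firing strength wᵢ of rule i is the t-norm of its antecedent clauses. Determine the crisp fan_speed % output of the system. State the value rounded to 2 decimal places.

R1 (z=61.0): comfortable=0.77, vacant=0.38; AND[a·b] → w = 0.2926
R2 (z=97.9): hot=0.83, crowded=0.31; AND[a·b] → w = 0.2573
R3 (z=94.5): ¬low=1−0.33=0.67, comfortable=0.77, few=0.96; AND[a·b] → w = 0.4953
R4 (z=4.0): hot=0.83 → w = 0.8300
Weighted average = (0.2926·61.0 + 0.2573·97.9 + 0.4953·94.5 + 0.8300·4.0) / (0.2926 + 0.2573 + 0.4953 + 0.8300)
  = 93.1607 / 1.8752 = 49.68

49.68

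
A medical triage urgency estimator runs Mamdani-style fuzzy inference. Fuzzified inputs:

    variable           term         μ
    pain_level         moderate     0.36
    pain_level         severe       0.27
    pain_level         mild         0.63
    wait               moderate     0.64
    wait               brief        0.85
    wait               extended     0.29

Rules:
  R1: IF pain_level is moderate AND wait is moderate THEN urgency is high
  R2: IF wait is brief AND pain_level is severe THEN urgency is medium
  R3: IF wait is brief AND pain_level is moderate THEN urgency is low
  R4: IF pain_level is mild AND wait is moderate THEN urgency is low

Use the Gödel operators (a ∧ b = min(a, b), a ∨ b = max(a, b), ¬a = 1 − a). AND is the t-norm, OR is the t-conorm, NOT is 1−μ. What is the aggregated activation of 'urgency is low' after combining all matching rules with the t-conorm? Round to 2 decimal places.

R1: moderate=0.36, moderate=0.64; AND[min(a, b)] → w = 0.36
R2: brief=0.85, severe=0.27; AND[min(a, b)] → w = 0.27
R3: brief=0.85, moderate=0.36; AND[min(a, b)] → w = 0.36
R4: mild=0.63, moderate=0.64; AND[min(a, b)] → w = 0.63
Rules with consequent 'low': {R3, R4} → strengths 0.36, 0.63
Aggregate via t-conorm [max(a, b)]: 0.63

0.63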